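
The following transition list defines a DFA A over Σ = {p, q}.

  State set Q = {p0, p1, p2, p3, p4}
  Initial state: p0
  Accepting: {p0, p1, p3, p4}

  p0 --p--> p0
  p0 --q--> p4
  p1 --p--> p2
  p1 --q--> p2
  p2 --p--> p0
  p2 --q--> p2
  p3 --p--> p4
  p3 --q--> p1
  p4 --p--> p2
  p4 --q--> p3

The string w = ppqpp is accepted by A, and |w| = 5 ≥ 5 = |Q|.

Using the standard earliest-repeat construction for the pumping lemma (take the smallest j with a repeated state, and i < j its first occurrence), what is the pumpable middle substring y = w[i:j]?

p

Run of A on w = p p q p p:
  step 0: p0  (start)
  step 1: p0  (read p: p0→p0)   ← first repeat (p0 seen earlier)
  step 2: p0  (read p: p0→p0)
  step 3: p4  (read q: p0→p4)
  step 4: p2  (read p: p4→p2)
  step 5: p0  (read p: p2→p0)

So i = 0, j = 1, giving x = w[0:0] = ε, y = w[0:1] = p, z = w[1:5] = pqpp.
Check: |xy| = 1 ≤ 5 and |y| = 1 ≥ 1. Reading y takes A from p0 back to p0, so every xyⁱz is accepted.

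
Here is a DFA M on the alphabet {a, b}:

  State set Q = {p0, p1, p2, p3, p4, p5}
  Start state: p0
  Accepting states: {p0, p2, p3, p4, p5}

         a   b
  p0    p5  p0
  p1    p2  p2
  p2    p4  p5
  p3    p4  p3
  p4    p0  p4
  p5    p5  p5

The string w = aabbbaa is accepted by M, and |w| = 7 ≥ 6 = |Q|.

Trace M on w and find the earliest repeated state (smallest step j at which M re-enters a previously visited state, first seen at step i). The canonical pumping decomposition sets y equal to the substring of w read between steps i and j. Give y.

a

Run of M on w = a a b b b a a:
  step 0: p0  (start)
  step 1: p5  (read a: p0→p5)
  step 2: p5  (read a: p5→p5)   ← first repeat (p5 seen earlier)
  step 3: p5  (read b: p5→p5)
  step 4: p5  (read b: p5→p5)
  step 5: p5  (read b: p5→p5)
  step 6: p5  (read a: p5→p5)
  step 7: p5  (read a: p5→p5)

So i = 1, j = 2, giving x = w[0:1] = a, y = w[1:2] = a, z = w[2:7] = bbbaa.
Check: |xy| = 2 ≤ 6 and |y| = 1 ≥ 1. Reading y takes M from p5 back to p5, so every xyⁱz is accepted.
Since M has 6 states, any run of length ≥ 6 visits 6+1 states, so by pigeonhole some state repeats within the first 6 steps — that repeat gives the pumpable loop.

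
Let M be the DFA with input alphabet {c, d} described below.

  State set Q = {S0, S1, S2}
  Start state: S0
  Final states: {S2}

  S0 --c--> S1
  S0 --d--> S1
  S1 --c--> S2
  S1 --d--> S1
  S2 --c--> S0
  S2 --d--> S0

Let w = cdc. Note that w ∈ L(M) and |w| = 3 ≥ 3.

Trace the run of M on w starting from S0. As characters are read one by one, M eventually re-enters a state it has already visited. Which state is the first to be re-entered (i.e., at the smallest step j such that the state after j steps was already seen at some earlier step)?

Run of M on w = c d c:
  step 0: S0  (start)
  step 1: S1  (read c: S0→S1)
  step 2: S1  (read d: S1→S1)   ← first repeat (S1 seen earlier)
  step 3: S2  (read c: S1→S2)

The earliest repeat is at step j = 2: M is in S1, which it already visited at step i = 1.
With |Q| = 3, pigeonhole forces a state repeat no later than step 3; the substring read between the first and second visits to that state can be pumped.

S1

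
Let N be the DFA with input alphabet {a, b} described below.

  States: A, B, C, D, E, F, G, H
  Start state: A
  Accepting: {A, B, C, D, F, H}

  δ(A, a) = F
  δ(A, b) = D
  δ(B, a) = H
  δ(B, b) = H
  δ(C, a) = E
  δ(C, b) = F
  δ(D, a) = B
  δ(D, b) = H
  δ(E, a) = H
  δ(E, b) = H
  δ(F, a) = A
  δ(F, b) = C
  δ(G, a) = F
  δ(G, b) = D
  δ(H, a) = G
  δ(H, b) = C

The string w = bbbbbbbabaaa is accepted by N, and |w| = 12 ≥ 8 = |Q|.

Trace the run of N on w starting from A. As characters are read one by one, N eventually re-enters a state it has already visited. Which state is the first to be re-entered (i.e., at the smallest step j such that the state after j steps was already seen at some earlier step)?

Run of N on w = b b b b b b b a b a a a:
  step 0: A  (start)
  step 1: D  (read b: A→D)
  step 2: H  (read b: D→H)
  step 3: C  (read b: H→C)
  step 4: F  (read b: C→F)
  step 5: C  (read b: F→C)   ← first repeat (C seen earlier)
  step 6: F  (read b: C→F)
  step 7: C  (read b: F→C)
  step 8: E  (read a: C→E)
  step 9: H  (read b: E→H)
  step 10: G  (read a: H→G)
  step 11: F  (read a: G→F)
  step 12: A  (read a: F→A)

The earliest repeat is at step j = 5: N is in C, which it already visited at step i = 3.

C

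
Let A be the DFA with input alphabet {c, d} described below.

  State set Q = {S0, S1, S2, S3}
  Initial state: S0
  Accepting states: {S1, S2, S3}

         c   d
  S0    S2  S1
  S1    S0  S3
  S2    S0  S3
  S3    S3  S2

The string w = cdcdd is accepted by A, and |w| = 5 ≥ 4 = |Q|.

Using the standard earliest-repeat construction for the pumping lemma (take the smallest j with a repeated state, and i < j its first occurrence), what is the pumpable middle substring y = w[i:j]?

State sequence: S0 -c-> S2 -d-> S3 -c-> S3 -d-> S2 -d-> S3
First repeat at step 3: S3 was already visited.

So i = 2, j = 3, giving x = w[0:2] = cd, y = w[2:3] = c, z = w[3:5] = dd.
Check: |xy| = 3 ≤ 4 and |y| = 1 ≥ 1. Reading y takes A from S3 back to S3, so every xyⁱz is accepted.

c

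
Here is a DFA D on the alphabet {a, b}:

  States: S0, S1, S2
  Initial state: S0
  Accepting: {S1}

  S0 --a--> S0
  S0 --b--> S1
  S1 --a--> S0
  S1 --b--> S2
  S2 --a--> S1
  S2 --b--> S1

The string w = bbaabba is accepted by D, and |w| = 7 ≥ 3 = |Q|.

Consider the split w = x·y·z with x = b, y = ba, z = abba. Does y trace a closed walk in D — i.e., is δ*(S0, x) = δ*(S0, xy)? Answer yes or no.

State sequence: S0 -b-> S1 -b-> S2 -a-> S1

After x (step 1): S1. After xy (step 3): S1.
They match, so y = ba drives D around a cycle from S1 back to itself; pumping y any number of times keeps D in S1 before reading z, and xyⁱz ∈ L(D) for every i ≥ 0.

yes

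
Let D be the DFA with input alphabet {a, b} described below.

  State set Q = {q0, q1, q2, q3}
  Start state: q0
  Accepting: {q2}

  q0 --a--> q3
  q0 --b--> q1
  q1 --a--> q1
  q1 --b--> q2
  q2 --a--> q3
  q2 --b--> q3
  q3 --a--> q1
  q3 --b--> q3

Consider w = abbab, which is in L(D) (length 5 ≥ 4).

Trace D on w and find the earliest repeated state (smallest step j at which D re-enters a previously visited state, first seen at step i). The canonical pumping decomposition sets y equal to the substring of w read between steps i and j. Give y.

State sequence: q0 -a-> q3 -b-> q3 -b-> q3 -a-> q1 -b-> q2
First repeat at step 2: q3 was already visited.

So i = 1, j = 2, giving x = w[0:1] = a, y = w[1:2] = b, z = w[2:5] = bab.
Check: |xy| = 2 ≤ 4 and |y| = 1 ≥ 1. Reading y takes D from q3 back to q3, so every xyⁱz is accepted.
Since D has 4 states, any run of length ≥ 4 visits 4+1 states, so by pigeonhole some state repeats within the first 4 steps — that repeat gives the pumpable loop.

b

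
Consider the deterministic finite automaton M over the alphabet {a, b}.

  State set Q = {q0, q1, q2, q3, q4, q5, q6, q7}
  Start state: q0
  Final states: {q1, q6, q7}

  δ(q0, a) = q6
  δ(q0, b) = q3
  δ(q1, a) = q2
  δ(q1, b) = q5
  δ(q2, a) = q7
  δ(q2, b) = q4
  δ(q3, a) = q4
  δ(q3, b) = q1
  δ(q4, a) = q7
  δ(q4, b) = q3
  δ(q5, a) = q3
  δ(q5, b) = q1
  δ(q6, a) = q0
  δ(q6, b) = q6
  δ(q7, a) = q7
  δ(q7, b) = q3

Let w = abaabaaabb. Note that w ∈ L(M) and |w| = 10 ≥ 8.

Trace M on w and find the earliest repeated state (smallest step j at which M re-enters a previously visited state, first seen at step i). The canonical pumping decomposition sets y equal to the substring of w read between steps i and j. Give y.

State sequence: q0 -a-> q6 -b-> q6 -a-> q0 -a-> q6 -b-> q6 -a-> q0 -a-> q6 -a-> q0 -b-> q3 -b-> q1
First repeat at step 2: q6 was already visited.

So i = 1, j = 2, giving x = w[0:1] = a, y = w[1:2] = b, z = w[2:10] = aabaaabb.
Check: |xy| = 2 ≤ 8 and |y| = 1 ≥ 1. Reading y takes M from q6 back to q6, so every xyⁱz is accepted.
The DFA has 8 states, so the proof of the pumping lemma guarantees a repeated state among the first 8+1 visited; the segment between the two visits is the pumpable y.

b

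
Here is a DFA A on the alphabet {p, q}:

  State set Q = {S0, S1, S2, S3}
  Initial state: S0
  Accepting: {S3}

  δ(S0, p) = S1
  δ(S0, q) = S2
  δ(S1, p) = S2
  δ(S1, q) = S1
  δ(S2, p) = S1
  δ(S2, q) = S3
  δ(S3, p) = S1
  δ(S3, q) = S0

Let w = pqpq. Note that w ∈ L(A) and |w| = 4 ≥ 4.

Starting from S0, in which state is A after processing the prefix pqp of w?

State sequence: S0 -p-> S1 -q-> S1 -p-> S2

After reading 3 characters, A is in state S2.

S2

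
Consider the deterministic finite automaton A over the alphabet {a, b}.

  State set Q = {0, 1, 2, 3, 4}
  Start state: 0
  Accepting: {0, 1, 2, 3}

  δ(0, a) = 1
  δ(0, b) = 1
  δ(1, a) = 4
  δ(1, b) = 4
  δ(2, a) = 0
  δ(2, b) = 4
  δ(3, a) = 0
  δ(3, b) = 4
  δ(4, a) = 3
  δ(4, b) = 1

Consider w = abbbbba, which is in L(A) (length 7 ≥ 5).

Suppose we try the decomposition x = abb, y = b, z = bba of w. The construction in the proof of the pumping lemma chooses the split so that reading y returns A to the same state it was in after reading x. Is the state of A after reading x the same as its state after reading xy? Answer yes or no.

no

Run of A on the first 4 characters of w = a b b b:
  step 0: 0  (start)
  step 1: 1  (read a: 0→1)
  step 2: 4  (read b: 1→4)
  step 3: 1  (read b: 4→1)
  step 4: 4  (read b: 1→4)

After x (step 3): 1. After xy (step 4): 4.
They differ (1 ≠ 4), so y is not a cycle from the state after x; this split is not the one the pumping-lemma construction produces, and pumping y need not keep the string in L(A).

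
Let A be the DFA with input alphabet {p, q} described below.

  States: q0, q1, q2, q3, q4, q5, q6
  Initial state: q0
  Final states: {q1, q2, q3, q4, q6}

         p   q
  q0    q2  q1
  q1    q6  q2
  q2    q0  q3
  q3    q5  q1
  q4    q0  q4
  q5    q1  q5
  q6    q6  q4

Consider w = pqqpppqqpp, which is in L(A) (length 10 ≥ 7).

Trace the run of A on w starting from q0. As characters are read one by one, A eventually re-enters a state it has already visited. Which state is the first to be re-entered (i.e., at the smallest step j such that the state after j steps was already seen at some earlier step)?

Run of A on w = p q q p p p q q p p:
  step 0: q0  (start)
  step 1: q2  (read p: q0→q2)
  step 2: q3  (read q: q2→q3)
  step 3: q1  (read q: q3→q1)
  step 4: q6  (read p: q1→q6)
  step 5: q6  (read p: q6→q6)   ← first repeat (q6 seen earlier)
  step 6: q6  (read p: q6→q6)
  step 7: q4  (read q: q6→q4)
  step 8: q4  (read q: q4→q4)
  step 9: q0  (read p: q4→q0)
  step 10: q2  (read p: q0→q2)

The earliest repeat is at step j = 5: A is in q6, which it already visited at step i = 4.
With |Q| = 7, pigeonhole forces a state repeat no later than step 7; the substring read between the first and second visits to that state can be pumped.

q6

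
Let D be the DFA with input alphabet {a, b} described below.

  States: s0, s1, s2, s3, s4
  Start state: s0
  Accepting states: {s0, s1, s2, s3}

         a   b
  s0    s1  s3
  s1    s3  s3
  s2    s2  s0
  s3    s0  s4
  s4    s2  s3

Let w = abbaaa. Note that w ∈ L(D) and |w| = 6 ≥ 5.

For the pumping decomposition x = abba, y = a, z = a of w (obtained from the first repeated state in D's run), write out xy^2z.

abbaaaa

xy^2z = abba·a·a·a = abbaaaa.
Reading y = a takes D from s2 back to s2, so after x·y·y the machine is still in s2, and z then leads to the accepting state s2. Hence abbaaaa ∈ L(D).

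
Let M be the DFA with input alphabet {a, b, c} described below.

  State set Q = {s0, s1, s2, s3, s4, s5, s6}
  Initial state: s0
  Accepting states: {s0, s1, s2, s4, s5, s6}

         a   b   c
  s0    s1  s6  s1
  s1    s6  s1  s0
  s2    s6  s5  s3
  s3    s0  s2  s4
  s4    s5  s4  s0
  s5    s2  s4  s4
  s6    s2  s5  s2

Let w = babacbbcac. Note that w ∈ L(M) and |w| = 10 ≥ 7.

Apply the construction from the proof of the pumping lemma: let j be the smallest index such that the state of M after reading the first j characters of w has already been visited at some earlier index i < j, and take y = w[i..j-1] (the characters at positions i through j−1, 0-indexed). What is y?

ba

State sequence: s0 -b-> s6 -a-> s2 -b-> s5 -a-> s2 -c-> s3 -b-> s2 -b-> s5 -c-> s4 -a-> s5 -c-> s4
First repeat at step 4: s2 was already visited.

So i = 2, j = 4, giving x = w[0:2] = ba, y = w[2:4] = ba, z = w[4:10] = cbbcac.
Check: |xy| = 4 ≤ 7 and |y| = 2 ≥ 1. Reading y takes M from s2 back to s2, so every xyⁱz is accepted.
Since M has 7 states, any run of length ≥ 7 visits 7+1 states, so by pigeonhole some state repeats within the first 7 steps — that repeat gives the pumpable loop.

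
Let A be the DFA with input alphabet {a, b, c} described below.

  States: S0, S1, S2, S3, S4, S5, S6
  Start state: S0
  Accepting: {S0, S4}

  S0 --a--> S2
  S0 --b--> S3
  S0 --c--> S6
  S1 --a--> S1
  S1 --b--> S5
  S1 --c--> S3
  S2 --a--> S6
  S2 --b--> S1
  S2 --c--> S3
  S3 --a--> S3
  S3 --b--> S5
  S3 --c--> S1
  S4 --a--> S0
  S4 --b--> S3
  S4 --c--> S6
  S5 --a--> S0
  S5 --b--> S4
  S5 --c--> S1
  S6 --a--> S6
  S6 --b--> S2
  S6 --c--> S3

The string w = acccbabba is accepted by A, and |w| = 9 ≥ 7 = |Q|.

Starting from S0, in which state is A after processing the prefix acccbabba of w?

S0

Run of A on the first 9 characters of w = a c c c b a b b a:
  step 0: S0  (start)
  step 1: S2  (read a: S0→S2)
  step 2: S3  (read c: S2→S3)
  step 3: S1  (read c: S3→S1)
  step 4: S3  (read c: S1→S3)
  step 5: S5  (read b: S3→S5)
  step 6: S0  (read a: S5→S0)
  step 7: S3  (read b: S0→S3)
  step 8: S5  (read b: S3→S5)
  step 9: S0  (read a: S5→S0)

After reading 9 characters, A is in state S0.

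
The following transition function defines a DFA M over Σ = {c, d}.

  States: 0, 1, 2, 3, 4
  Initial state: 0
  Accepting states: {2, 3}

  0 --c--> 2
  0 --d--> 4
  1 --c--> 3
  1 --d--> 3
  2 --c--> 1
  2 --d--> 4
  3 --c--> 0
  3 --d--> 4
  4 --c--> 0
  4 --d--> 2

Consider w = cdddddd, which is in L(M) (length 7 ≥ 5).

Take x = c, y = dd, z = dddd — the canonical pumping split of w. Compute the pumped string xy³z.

cdddddddddd

xy^3z = c·dd·dd·dd·dddd = cdddddddddd.
Reading y = dd takes M from 2 back to 2, so after x·y·y·y the machine is still in 2, and z then leads to the accepting state 2. Hence cdddddddddd ∈ L(M).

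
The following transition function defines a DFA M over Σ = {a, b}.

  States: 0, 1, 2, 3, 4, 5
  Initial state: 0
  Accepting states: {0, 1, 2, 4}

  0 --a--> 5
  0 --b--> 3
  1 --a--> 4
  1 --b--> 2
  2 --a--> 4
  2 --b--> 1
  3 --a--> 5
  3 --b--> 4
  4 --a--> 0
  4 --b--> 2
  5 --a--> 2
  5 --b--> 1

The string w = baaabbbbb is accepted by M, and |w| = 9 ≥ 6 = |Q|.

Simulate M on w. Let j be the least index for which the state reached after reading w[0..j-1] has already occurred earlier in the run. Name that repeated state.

2

State sequence: 0 -b-> 3 -a-> 5 -a-> 2 -a-> 4 -b-> 2 -b-> 1 -b-> 2 -b-> 1 -b-> 2
First repeat at step 5: 2 was already visited.

The earliest repeat is at step j = 5: M is in 2, which it already visited at step i = 3.
The DFA has 6 states, so the proof of the pumping lemma guarantees a repeated state among the first 6+1 visited; the segment between the two visits is the pumpable y.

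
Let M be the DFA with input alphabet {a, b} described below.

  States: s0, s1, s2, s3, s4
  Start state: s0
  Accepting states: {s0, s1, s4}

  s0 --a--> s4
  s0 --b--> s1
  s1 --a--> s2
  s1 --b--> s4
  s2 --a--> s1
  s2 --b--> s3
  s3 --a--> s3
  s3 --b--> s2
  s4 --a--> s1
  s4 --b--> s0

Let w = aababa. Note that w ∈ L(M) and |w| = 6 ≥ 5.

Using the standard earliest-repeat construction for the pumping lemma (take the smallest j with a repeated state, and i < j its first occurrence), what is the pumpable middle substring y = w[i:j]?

Run of M on w = a a b a b a:
  step 0: s0  (start)
  step 1: s4  (read a: s0→s4)
  step 2: s1  (read a: s4→s1)
  step 3: s4  (read b: s1→s4)   ← first repeat (s4 seen earlier)
  step 4: s1  (read a: s4→s1)
  step 5: s4  (read b: s1→s4)
  step 6: s1  (read a: s4→s1)

So i = 1, j = 3, giving x = w[0:1] = a, y = w[1:3] = ab, z = w[3:6] = aba.
Check: |xy| = 3 ≤ 5 and |y| = 2 ≥ 1. Reading y takes M from s4 back to s4, so every xyⁱz is accepted.
The DFA has 5 states, so the proof of the pumping lemma guarantees a repeated state among the first 5+1 visited; the segment between the two visits is the pumpable y.

ab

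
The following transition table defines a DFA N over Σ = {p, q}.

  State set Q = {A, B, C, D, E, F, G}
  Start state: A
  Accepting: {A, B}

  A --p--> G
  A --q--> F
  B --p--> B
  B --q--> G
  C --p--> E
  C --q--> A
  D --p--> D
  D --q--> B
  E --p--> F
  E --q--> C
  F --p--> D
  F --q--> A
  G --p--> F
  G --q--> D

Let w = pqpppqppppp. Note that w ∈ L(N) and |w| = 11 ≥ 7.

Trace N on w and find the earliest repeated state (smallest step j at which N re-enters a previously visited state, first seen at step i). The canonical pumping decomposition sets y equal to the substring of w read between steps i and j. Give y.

p

State sequence: A -p-> G -q-> D -p-> D -p-> D -p-> D -q-> B -p-> B -p-> B -p-> B -p-> B -p-> B
First repeat at step 3: D was already visited.

So i = 2, j = 3, giving x = w[0:2] = pq, y = w[2:3] = p, z = w[3:11] = ppqppppp.
Check: |xy| = 3 ≤ 7 and |y| = 1 ≥ 1. Reading y takes N from D back to D, so every xyⁱz is accepted.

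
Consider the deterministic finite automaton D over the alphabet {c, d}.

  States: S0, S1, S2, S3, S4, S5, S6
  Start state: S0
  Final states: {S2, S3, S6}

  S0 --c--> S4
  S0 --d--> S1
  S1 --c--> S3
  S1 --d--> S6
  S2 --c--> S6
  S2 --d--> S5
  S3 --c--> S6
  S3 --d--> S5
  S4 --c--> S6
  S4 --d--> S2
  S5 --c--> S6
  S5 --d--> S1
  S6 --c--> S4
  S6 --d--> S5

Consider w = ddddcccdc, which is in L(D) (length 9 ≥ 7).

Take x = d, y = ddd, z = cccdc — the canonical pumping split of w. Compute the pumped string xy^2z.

dddddddcccdc

xy^2z = d·ddd·ddd·cccdc = dddddddcccdc.
Reading y = ddd takes D from S1 back to S1, so after x·y·y the machine is still in S1, and z then leads to the accepting state S6. Hence dddddddcccdc ∈ L(D).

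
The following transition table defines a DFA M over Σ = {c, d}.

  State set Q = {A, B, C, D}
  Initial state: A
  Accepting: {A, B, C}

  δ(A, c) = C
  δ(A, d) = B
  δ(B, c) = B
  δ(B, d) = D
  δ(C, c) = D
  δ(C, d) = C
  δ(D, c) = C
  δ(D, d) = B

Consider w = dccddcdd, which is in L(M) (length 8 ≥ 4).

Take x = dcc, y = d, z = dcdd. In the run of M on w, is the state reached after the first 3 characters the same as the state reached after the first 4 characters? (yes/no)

Run of M on the first 4 characters of w = d c c d:
  step 0: A  (start)
  step 1: B  (read d: A→B)
  step 2: B  (read c: B→B)
  step 3: B  (read c: B→B)
  step 4: D  (read d: B→D)

After x (step 3): B. After xy (step 4): D.
They differ (B ≠ D), so y is not a cycle from the state after x; this split is not the one the pumping-lemma construction produces, and pumping y need not keep the string in L(M).

no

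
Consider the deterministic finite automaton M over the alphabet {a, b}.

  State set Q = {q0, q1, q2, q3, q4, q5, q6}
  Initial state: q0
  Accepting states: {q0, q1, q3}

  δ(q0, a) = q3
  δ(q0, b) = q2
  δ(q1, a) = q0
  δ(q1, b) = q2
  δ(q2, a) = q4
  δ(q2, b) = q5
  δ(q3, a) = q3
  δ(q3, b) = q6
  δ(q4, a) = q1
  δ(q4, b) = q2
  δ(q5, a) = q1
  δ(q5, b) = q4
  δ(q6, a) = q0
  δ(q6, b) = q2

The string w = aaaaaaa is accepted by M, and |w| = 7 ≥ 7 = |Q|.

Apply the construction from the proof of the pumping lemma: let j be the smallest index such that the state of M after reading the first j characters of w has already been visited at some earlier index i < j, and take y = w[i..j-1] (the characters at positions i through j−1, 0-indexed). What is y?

Run of M on w = a a a a a a a:
  step 0: q0  (start)
  step 1: q3  (read a: q0→q3)
  step 2: q3  (read a: q3→q3)   ← first repeat (q3 seen earlier)
  step 3: q3  (read a: q3→q3)
  step 4: q3  (read a: q3→q3)
  step 5: q3  (read a: q3→q3)
  step 6: q3  (read a: q3→q3)
  step 7: q3  (read a: q3→q3)

So i = 1, j = 2, giving x = w[0:1] = a, y = w[1:2] = a, z = w[2:7] = aaaaa.
Check: |xy| = 2 ≤ 7 and |y| = 1 ≥ 1. Reading y takes M from q3 back to q3, so every xyⁱz is accepted.
The DFA has 7 states, so the proof of the pumping lemma guarantees a repeated state among the first 7+1 visited; the segment between the two visits is the pumpable y.

a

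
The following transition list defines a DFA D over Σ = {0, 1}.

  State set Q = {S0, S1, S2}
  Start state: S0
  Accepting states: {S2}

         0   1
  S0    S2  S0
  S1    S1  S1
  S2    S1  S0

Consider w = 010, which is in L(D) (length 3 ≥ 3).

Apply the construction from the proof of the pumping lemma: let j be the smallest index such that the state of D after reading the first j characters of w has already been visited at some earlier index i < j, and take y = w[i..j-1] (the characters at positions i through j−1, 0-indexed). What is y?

01

State sequence: S0 -0-> S2 -1-> S0 -0-> S2
First repeat at step 2: S0 was already visited.

So i = 0, j = 2, giving x = w[0:0] = ε, y = w[0:2] = 01, z = w[2:3] = 0.
Check: |xy| = 2 ≤ 3 and |y| = 2 ≥ 1. Reading y takes D from S0 back to S0, so every xyⁱz is accepted.
Since D has 3 states, any run of length ≥ 3 visits 3+1 states, so by pigeonhole some state repeats within the first 3 steps — that repeat gives the pumpable loop.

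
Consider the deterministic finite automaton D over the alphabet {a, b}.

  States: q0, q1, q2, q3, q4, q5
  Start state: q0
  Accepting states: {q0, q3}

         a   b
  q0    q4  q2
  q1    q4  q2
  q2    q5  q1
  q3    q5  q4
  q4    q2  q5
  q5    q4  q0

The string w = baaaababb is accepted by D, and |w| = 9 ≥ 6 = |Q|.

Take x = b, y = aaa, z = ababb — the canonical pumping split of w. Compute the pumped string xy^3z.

xy^3z = b·aaa·aaa·aaa·ababb = baaaaaaaaaababb.
Reading y = aaa takes D from q2 back to q2, so after x·y·y·y the machine is still in q2, and z then leads to the accepting state q0. Hence baaaaaaaaaababb ∈ L(D).

baaaaaaaaaababb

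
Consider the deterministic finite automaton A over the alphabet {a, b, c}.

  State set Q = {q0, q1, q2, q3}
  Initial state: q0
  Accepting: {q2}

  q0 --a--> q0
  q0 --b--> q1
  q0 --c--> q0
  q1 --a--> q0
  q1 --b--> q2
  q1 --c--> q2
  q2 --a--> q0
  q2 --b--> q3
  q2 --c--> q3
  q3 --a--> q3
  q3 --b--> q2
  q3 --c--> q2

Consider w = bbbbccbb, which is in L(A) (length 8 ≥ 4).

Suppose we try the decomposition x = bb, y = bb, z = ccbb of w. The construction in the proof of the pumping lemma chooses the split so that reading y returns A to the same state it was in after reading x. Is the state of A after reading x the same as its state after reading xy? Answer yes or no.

State sequence: q0 -b-> q1 -b-> q2 -b-> q3 -b-> q2

After x (step 2): q2. After xy (step 4): q2.
They match, so y = bb drives A around a cycle from q2 back to itself; pumping y any number of times keeps A in q2 before reading z, and xyⁱz ∈ L(A) for every i ≥ 0.

yes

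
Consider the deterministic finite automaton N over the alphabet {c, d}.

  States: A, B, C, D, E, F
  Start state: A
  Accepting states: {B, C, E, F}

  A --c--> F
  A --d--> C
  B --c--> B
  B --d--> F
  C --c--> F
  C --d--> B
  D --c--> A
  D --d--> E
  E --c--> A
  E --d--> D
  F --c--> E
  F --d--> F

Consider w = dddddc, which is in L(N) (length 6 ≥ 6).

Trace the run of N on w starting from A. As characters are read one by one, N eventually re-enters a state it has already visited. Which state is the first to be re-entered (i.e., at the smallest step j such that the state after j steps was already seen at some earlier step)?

F

Run of N on w = d d d d d c:
  step 0: A  (start)
  step 1: C  (read d: A→C)
  step 2: B  (read d: C→B)
  step 3: F  (read d: B→F)
  step 4: F  (read d: F→F)   ← first repeat (F seen earlier)
  step 5: F  (read d: F→F)
  step 6: E  (read c: F→E)

The earliest repeat is at step j = 4: N is in F, which it already visited at step i = 3.
With |Q| = 6, pigeonhole forces a state repeat no later than step 6; the substring read between the first and second visits to that state can be pumped.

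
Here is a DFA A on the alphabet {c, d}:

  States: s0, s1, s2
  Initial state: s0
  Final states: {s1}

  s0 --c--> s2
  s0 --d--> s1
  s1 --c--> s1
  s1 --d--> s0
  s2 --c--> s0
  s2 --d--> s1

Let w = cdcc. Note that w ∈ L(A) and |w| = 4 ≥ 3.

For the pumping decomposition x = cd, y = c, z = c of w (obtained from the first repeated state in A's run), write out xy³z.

xy^3z = cd·c·c·c·c = cdcccc.
Reading y = c takes A from s1 back to s1, so after x·y·y·y the machine is still in s1, and z then leads to the accepting state s1. Hence cdcccc ∈ L(A).

cdcccc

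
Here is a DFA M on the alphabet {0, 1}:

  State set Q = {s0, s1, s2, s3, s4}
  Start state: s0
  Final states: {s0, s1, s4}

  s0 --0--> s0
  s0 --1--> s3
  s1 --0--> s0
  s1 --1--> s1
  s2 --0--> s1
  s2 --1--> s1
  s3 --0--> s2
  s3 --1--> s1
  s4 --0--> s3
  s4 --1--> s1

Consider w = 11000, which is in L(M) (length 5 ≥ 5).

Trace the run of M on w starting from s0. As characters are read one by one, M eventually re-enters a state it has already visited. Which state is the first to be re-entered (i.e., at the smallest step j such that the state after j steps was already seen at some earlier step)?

s0

State sequence: s0 -1-> s3 -1-> s1 -0-> s0 -0-> s0 -0-> s0
First repeat at step 3: s0 was already visited.

The earliest repeat is at step j = 3: M is in s0, which it already visited at step i = 0.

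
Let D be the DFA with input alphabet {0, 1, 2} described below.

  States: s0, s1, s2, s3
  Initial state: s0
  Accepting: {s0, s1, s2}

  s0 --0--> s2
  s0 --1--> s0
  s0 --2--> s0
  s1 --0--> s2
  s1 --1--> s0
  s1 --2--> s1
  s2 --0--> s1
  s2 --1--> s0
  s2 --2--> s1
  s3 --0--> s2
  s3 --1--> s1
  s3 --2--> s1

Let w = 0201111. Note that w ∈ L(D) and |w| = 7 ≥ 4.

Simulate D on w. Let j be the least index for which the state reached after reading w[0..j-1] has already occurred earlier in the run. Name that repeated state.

s2

State sequence: s0 -0-> s2 -2-> s1 -0-> s2 -1-> s0 -1-> s0 -1-> s0 -1-> s0
First repeat at step 3: s2 was already visited.

The earliest repeat is at step j = 3: D is in s2, which it already visited at step i = 1.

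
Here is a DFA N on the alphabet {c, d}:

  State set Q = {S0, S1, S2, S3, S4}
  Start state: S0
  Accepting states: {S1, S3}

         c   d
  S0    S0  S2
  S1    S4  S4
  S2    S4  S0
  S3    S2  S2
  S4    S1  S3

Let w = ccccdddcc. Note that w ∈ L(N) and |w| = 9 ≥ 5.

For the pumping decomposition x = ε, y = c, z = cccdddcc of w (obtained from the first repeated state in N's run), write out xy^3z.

xy^3z = ε·c·c·c·cccdddcc = ccccccdddcc.
Reading y = c takes N from S0 back to S0, so after x·y·y·y the machine is still in S0, and z then leads to the accepting state S1. Hence ccccccdddcc ∈ L(N).

ccccccdddcc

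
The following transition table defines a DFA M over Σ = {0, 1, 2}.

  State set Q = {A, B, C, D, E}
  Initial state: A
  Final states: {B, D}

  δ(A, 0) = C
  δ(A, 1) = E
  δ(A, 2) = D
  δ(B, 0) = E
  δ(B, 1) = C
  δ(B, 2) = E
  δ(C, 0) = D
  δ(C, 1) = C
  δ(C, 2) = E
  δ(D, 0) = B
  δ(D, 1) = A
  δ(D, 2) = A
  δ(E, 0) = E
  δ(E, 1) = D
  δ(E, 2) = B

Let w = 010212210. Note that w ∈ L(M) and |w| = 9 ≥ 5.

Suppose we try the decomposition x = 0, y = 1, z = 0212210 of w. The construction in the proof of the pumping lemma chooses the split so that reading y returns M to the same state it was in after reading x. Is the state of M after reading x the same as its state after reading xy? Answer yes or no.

yes

State sequence: A -0-> C -1-> C

After x (step 1): C. After xy (step 2): C.
They match, so y = 1 drives M around a cycle from C back to itself; pumping y any number of times keeps M in C before reading z, and xyⁱz ∈ L(M) for every i ≥ 0.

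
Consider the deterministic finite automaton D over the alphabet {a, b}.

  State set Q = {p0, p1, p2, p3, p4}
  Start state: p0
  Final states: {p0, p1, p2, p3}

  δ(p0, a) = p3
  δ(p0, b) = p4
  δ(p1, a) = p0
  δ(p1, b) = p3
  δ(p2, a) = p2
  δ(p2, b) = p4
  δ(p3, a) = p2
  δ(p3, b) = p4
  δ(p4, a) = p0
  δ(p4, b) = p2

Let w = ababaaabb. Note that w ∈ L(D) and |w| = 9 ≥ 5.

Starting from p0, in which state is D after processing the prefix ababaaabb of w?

Run of D on the first 9 characters of w = a b a b a a a b b:
  step 0: p0  (start)
  step 1: p3  (read a: p0→p3)
  step 2: p4  (read b: p3→p4)
  step 3: p0  (read a: p4→p0)
  step 4: p4  (read b: p0→p4)
  step 5: p0  (read a: p4→p0)
  step 6: p3  (read a: p0→p3)
  step 7: p2  (read a: p3→p2)
  step 8: p4  (read b: p2→p4)
  step 9: p2  (read b: p4→p2)

After reading 9 characters, D is in state p2.
(This kind of state-tracing is the core of the pumping-lemma construction: with 5 states, pigeonhole forces a repeat within the first 5 steps.)

p2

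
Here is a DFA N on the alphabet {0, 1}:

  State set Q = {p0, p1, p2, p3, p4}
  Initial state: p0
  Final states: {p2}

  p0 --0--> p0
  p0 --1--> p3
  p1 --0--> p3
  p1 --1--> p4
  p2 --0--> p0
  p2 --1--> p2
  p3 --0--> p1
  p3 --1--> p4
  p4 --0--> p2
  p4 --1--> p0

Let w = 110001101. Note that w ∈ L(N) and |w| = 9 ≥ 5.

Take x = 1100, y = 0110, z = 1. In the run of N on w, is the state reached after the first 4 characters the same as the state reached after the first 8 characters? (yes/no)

no

Run of N on the first 8 characters of w = 1 1 0 0 0 1 1 0:
  step 0: p0  (start)
  step 1: p3  (read 1: p0→p3)
  step 2: p4  (read 1: p3→p4)
  step 3: p2  (read 0: p4→p2)
  step 4: p0  (read 0: p2→p0)
  step 5: p0  (read 0: p0→p0)
  step 6: p3  (read 1: p0→p3)
  step 7: p4  (read 1: p3→p4)
  step 8: p2  (read 0: p4→p2)

After x (step 4): p0. After xy (step 8): p2.
They differ (p0 ≠ p2), so y is not a cycle from the state after x; this split is not the one the pumping-lemma construction produces, and pumping y need not keep the string in L(N).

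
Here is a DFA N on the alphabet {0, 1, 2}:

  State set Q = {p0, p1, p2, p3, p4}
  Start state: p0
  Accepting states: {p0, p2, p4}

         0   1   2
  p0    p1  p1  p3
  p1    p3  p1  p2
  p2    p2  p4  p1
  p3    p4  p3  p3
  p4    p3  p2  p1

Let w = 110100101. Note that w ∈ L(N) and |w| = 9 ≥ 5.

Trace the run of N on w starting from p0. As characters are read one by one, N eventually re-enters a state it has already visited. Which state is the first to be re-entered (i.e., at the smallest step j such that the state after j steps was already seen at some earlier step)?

Run of N on w = 1 1 0 1 0 0 1 0 1:
  step 0: p0  (start)
  step 1: p1  (read 1: p0→p1)
  step 2: p1  (read 1: p1→p1)   ← first repeat (p1 seen earlier)
  step 3: p3  (read 0: p1→p3)
  step 4: p3  (read 1: p3→p3)
  step 5: p4  (read 0: p3→p4)
  step 6: p3  (read 0: p4→p3)
  step 7: p3  (read 1: p3→p3)
  step 8: p4  (read 0: p3→p4)
  step 9: p2  (read 1: p4→p2)

The earliest repeat is at step j = 2: N is in p1, which it already visited at step i = 1.

p1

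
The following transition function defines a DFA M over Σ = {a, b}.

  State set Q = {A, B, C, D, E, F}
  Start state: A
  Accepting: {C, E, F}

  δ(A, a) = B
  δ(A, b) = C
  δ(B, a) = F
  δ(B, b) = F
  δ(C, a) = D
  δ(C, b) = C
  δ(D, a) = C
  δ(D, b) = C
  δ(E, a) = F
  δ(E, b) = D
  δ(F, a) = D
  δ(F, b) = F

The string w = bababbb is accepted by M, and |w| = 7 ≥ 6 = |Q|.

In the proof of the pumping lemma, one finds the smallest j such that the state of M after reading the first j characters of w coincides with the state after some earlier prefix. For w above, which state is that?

C

State sequence: A -b-> C -a-> D -b-> C -a-> D -b-> C -b-> C -b-> C
First repeat at step 3: C was already visited.

The earliest repeat is at step j = 3: M is in C, which it already visited at step i = 1.
The DFA has 6 states, so the proof of the pumping lemma guarantees a repeated state among the first 6+1 visited; the segment between the two visits is the pumpable y.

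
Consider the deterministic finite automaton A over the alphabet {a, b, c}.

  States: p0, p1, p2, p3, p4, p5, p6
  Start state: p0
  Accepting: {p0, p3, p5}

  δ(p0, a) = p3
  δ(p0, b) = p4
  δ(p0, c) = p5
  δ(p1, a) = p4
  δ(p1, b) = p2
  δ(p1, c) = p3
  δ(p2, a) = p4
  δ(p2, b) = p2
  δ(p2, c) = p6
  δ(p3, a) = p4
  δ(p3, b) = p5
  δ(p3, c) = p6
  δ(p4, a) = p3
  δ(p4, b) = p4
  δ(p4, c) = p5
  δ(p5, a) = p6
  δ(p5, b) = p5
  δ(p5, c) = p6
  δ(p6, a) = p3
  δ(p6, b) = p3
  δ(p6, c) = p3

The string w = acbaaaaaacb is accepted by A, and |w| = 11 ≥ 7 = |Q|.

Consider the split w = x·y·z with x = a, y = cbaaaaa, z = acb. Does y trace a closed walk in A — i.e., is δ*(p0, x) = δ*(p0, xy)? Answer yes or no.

State sequence: p0 -a-> p3 -c-> p6 -b-> p3 -a-> p4 -a-> p3 -a-> p4 -a-> p3 -a-> p4

After x (step 1): p3. After xy (step 8): p4.
They differ (p3 ≠ p4), so y is not a cycle from the state after x; this split is not the one the pumping-lemma construction produces, and pumping y need not keep the string in L(A).

no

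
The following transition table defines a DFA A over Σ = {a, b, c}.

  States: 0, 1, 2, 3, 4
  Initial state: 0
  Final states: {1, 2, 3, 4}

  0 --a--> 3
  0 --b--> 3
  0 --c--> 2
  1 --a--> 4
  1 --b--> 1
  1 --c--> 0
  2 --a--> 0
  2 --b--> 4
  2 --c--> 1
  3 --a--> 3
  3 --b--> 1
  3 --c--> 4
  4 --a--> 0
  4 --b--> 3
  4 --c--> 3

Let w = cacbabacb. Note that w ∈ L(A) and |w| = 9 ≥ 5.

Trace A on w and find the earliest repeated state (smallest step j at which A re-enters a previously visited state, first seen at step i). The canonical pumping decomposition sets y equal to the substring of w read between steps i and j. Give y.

ca

State sequence: 0 -c-> 2 -a-> 0 -c-> 2 -b-> 4 -a-> 0 -b-> 3 -a-> 3 -c-> 4 -b-> 3
First repeat at step 2: 0 was already visited.

So i = 0, j = 2, giving x = w[0:0] = ε, y = w[0:2] = ca, z = w[2:9] = cbabacb.
Check: |xy| = 2 ≤ 5 and |y| = 2 ≥ 1. Reading y takes A from 0 back to 0, so every xyⁱz is accepted.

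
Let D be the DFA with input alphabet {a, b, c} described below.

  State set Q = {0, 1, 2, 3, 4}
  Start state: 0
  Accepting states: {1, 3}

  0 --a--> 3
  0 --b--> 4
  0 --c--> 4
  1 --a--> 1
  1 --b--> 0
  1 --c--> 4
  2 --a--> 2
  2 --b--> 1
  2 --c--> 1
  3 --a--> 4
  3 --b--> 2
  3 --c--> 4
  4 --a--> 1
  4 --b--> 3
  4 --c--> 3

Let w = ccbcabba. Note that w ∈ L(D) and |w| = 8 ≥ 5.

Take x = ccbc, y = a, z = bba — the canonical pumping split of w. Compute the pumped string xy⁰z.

xy⁰z = xz = ccbc·bba = ccbcbba.
Reading y = a takes D from 1 back to 1, so after x the machine is still in 1, and z then leads to the accepting state 1. Hence ccbcbba ∈ L(D).

ccbcbba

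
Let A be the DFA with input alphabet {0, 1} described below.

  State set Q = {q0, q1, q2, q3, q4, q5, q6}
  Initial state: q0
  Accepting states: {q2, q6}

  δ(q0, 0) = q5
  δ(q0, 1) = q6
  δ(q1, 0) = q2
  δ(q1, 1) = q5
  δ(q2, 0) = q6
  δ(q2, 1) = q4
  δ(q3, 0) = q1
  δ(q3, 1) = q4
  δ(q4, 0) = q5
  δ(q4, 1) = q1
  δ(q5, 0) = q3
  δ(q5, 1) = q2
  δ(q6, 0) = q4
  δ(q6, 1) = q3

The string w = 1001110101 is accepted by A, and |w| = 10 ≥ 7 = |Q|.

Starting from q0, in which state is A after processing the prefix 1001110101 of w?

q2

State sequence: q0 -1-> q6 -0-> q4 -0-> q5 -1-> q2 -1-> q4 -1-> q1 -0-> q2 -1-> q4 -0-> q5 -1-> q2

After reading 10 characters, A is in state q2.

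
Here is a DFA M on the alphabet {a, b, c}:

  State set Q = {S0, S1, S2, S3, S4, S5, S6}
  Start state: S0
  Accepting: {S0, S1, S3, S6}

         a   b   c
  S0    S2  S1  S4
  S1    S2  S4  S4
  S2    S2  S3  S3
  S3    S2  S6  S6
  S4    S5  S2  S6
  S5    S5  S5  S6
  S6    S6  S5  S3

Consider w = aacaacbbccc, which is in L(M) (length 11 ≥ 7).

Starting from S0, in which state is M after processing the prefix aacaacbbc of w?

S6

Run of M on the first 9 characters of w = a a c a a c b b c:
  step 0: S0  (start)
  step 1: S2  (read a: S0→S2)
  step 2: S2  (read a: S2→S2)
  step 3: S3  (read c: S2→S3)
  step 4: S2  (read a: S3→S2)
  step 5: S2  (read a: S2→S2)
  step 6: S3  (read c: S2→S3)
  step 7: S6  (read b: S3→S6)
  step 8: S5  (read b: S6→S5)
  step 9: S6  (read c: S5→S6)

After reading 9 characters, M is in state S6.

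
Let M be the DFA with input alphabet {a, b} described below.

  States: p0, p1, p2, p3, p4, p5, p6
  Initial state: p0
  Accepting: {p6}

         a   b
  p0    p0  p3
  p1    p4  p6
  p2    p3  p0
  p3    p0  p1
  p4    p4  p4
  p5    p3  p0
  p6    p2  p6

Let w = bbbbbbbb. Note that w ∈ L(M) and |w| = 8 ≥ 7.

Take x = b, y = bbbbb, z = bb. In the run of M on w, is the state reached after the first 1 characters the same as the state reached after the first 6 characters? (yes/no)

no

State sequence: p0 -b-> p3 -b-> p1 -b-> p6 -b-> p6 -b-> p6 -b-> p6

After x (step 1): p3. After xy (step 6): p6.
They differ (p3 ≠ p6), so y is not a cycle from the state after x; this split is not the one the pumping-lemma construction produces, and pumping y need not keep the string in L(M).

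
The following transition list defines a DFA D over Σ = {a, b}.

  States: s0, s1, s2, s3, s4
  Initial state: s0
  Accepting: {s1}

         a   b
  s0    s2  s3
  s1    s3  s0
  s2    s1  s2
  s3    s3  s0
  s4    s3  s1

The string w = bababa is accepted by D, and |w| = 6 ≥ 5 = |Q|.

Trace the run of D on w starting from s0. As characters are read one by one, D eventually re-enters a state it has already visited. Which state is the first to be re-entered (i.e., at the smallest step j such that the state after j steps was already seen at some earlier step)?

s3

Run of D on w = b a b a b a:
  step 0: s0  (start)
  step 1: s3  (read b: s0→s3)
  step 2: s3  (read a: s3→s3)   ← first repeat (s3 seen earlier)
  step 3: s0  (read b: s3→s0)
  step 4: s2  (read a: s0→s2)
  step 5: s2  (read b: s2→s2)
  step 6: s1  (read a: s2→s1)

The earliest repeat is at step j = 2: D is in s3, which it already visited at step i = 1.
Pumping length from the standard proof: p = 5 (the number of states). The repeated state found above gives |xy| = j ≤ 5 and |y| = j − i ≥ 1.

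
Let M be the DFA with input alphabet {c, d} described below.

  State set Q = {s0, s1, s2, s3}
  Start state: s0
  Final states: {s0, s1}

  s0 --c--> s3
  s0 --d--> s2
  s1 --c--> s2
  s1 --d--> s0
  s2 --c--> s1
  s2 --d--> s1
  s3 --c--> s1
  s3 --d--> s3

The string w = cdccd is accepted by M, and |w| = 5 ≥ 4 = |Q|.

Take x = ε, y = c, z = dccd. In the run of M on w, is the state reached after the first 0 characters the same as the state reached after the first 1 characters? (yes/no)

no

State sequence: s0 -c-> s3

After x (step 0): s0. After xy (step 1): s3.
They differ (s0 ≠ s3), so y is not a cycle from the state after x; this split is not the one the pumping-lemma construction produces, and pumping y need not keep the string in L(M).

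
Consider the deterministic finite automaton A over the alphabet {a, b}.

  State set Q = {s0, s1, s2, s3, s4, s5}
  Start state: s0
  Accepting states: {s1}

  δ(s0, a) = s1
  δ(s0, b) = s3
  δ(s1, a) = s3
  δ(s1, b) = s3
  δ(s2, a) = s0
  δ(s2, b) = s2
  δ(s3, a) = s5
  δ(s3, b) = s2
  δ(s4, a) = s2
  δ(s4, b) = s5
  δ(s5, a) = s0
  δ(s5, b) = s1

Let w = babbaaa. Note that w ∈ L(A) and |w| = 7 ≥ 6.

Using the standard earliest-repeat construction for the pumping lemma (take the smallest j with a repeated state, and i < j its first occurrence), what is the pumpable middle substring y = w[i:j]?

abb

State sequence: s0 -b-> s3 -a-> s5 -b-> s1 -b-> s3 -a-> s5 -a-> s0 -a-> s1
First repeat at step 4: s3 was already visited.

So i = 1, j = 4, giving x = w[0:1] = b, y = w[1:4] = abb, z = w[4:7] = aaa.
Check: |xy| = 4 ≤ 6 and |y| = 3 ≥ 1. Reading y takes A from s3 back to s3, so every xyⁱz is accepted.
With |Q| = 6, pigeonhole forces a state repeat no later than step 6; the substring read between the first and second visits to that state can be pumped.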